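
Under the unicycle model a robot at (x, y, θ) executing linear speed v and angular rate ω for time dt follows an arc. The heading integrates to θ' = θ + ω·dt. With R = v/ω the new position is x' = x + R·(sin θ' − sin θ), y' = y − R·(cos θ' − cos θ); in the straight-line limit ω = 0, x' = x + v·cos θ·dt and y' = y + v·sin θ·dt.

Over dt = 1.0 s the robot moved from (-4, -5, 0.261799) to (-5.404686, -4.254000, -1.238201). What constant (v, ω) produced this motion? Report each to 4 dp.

v = -1.7500, ω = -1.5000

Δθ = -1.238201 − 0.261799 = -1.500000
ω = Δθ/dt = -1.500000/1.0 = -1.5000
R = Δx/(sin θ' − sin θ) = 1.1667
v = R·ω = 1.1667·-1.5000 = -1.7500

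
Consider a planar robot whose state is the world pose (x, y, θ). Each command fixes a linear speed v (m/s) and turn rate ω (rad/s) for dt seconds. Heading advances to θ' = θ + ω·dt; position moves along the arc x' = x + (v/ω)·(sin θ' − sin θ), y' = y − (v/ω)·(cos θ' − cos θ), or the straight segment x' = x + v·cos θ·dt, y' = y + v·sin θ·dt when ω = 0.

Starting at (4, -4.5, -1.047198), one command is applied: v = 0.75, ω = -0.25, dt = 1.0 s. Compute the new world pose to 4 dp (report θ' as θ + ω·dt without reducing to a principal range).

(4.2903, -5.1894, -1.2972)

θ' = -1.0472 + -0.25·1.0 = -1.2972
R = v/ω = 0.75/-0.25 = -3.0000
x' = 4 + -3.0000·(sin -1.2972 − sin -1.0472) = 4.2903
y' = -4.5 − -3.0000·(cos -1.2972 − cos -1.0472) = -5.1894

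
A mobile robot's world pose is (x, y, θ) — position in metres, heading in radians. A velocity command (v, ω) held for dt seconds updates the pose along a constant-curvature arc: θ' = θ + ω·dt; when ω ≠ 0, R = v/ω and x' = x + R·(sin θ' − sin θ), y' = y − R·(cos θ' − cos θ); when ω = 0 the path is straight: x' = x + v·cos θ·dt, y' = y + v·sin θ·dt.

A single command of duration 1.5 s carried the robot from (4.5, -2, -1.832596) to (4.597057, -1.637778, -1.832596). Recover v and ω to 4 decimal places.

v = -0.2500, ω = 0.0000

Δθ = -1.832596 − -1.832596 = 0.000000
ω = Δθ/dt = 0.000000/1.5 = 0.0000
ω = 0 → v = (Δx·cos θ + Δy·sin θ)/dt = -0.2500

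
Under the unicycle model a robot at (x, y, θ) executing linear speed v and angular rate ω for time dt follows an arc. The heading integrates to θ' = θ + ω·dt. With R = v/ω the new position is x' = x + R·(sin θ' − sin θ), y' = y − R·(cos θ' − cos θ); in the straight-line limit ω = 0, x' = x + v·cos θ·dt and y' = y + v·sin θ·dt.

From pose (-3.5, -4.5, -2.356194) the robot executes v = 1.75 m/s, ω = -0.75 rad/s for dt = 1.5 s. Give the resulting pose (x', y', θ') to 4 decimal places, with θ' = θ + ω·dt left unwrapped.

θ' = -2.3562 + -0.75·1.5 = -3.4812
R = v/ω = 1.75/-0.75 = -2.3333
x' = -3.5 + -2.3333·(sin -3.4812 − sin -2.3562) = -5.9272
y' = -4.5 − -2.3333·(cos -3.4812 − cos -2.3562) = -5.0502

(-5.9272, -5.0502, -3.4812)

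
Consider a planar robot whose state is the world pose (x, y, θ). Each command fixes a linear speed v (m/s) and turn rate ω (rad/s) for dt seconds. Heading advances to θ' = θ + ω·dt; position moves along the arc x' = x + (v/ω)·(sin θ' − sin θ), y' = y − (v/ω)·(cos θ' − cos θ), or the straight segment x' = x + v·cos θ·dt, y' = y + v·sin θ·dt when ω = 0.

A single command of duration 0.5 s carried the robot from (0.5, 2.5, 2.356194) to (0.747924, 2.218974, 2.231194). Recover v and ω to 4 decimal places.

v = -0.7500, ω = -0.2500

Δθ = 2.231194 − 2.356194 = -0.125000
ω = Δθ/dt = -0.125000/0.5 = -0.2500
R = −Δy/(cos θ' − cos θ) = 3.0000
v = R·ω = 3.0000·-0.2500 = -0.7500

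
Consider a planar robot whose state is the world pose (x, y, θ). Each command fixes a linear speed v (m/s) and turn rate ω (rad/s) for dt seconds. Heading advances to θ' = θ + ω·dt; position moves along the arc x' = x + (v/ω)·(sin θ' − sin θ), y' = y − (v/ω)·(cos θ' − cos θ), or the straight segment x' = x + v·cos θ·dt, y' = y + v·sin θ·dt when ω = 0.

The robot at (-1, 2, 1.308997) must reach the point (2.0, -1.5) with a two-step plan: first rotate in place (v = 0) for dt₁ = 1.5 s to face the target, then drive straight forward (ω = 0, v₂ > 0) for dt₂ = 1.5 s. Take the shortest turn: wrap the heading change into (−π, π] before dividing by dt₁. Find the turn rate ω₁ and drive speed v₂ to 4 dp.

heading to target = atan2(-1.5−2, 2−-1) = -0.8622
Δθ = wrap(-0.8622 − 1.3090) = -2.1712; ω₁ = Δθ/dt₁ = -1.4474
distance = √((2−-1)² + (-1.5−2)²) = 4.6098; v₂ = distance/dt₂ = 3.0732

ω₁ = -1.4474, v₂ = 3.0732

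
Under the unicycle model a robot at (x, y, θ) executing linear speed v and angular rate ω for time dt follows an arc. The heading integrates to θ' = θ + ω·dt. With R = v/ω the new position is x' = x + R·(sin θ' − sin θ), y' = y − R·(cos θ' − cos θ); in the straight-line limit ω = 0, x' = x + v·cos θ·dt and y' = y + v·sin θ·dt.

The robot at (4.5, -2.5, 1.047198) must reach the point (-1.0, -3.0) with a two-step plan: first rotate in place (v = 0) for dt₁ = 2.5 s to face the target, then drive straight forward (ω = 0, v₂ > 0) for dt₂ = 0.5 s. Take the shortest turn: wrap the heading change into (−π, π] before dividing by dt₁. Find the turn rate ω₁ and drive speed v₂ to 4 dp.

heading to target = atan2(-3−-2.5, -1−4.5) = -3.0509
Δθ = wrap(-3.0509 − 1.0472) = 2.1851; ω₁ = Δθ/dt₁ = 0.8740
distance = √((-1−4.5)² + (-3−-2.5)²) = 5.5227; v₂ = distance/dt₂ = 11.0454

ω₁ = 0.8740, v₂ = 11.0454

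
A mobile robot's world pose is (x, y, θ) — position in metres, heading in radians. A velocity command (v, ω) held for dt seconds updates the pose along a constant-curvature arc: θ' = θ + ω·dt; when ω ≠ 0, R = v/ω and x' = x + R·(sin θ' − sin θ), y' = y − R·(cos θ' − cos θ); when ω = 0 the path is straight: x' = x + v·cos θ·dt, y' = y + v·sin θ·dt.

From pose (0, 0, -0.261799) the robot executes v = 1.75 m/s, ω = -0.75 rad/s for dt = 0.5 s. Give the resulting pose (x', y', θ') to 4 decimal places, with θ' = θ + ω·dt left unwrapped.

θ' = -0.2618 + -0.75·0.5 = -0.6368
R = v/ω = 1.75/-0.75 = -2.3333
x' = 0 + -2.3333·(sin -0.6368 − sin -0.2618) = 0.7835
y' = 0 − -2.3333·(cos -0.6368 − cos -0.2618) = -0.3778

(0.7835, -0.3778, -0.6368)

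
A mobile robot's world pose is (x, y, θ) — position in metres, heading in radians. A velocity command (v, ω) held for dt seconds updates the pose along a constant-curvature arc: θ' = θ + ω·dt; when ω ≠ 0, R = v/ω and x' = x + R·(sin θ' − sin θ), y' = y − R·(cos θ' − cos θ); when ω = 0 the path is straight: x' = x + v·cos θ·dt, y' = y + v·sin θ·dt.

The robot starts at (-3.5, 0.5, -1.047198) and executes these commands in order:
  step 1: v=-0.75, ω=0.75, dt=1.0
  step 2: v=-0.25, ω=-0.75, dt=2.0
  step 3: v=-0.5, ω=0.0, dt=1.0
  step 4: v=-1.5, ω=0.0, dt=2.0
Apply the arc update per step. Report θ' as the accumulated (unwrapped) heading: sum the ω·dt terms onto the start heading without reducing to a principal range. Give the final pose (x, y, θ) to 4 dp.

(-3.5147, 4.7604, -1.7972)

step 1: θ'=-0.2972 (R=-1.0000) → pose (-4.0732, 0.9562, -0.2972)
step 2: θ'=-1.7972 (R=0.3333) → pose (-4.3004, 1.3497, -1.7972)
step 3: θ'=-1.7972 (straight) → pose (-4.1882, 1.8369, -1.7972)
step 4: θ'=-1.7972 (straight) → pose (-3.5147, 4.7604, -1.7972)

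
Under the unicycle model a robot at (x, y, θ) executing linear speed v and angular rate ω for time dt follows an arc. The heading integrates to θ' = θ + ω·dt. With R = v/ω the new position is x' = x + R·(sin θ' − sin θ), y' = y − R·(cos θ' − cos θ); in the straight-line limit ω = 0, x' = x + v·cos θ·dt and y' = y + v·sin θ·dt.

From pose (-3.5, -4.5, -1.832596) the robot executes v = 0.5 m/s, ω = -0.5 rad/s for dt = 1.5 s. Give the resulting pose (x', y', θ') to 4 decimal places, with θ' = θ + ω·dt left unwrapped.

(-3.9356, -5.0890, -2.5826)

θ' = -1.8326 + -0.5·1.5 = -2.5826
R = v/ω = 0.5/-0.5 = -1.0000
x' = -3.5 + -1.0000·(sin -2.5826 − sin -1.8326) = -3.9356
y' = -4.5 − -1.0000·(cos -2.5826 − cos -1.8326) = -5.0890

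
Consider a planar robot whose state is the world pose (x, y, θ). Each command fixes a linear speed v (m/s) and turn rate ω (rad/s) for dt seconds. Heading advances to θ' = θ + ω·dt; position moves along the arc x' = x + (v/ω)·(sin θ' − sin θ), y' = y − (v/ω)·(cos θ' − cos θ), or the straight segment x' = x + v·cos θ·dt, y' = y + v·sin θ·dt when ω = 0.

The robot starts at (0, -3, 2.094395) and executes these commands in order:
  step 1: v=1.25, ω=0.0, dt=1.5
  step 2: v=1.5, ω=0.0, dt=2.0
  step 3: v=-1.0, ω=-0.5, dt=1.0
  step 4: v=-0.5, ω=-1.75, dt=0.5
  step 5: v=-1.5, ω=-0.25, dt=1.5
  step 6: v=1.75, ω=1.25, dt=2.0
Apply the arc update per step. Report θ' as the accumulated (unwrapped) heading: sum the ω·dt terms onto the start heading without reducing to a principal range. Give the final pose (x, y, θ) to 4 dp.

(-4.2580, 1.5694, 2.8444)

step 1: θ'=2.0944 (straight) → pose (-0.9375, -1.3762, 2.0944)
step 2: θ'=2.0944 (straight) → pose (-2.4375, 1.2219, 2.0944)
step 3: θ'=1.5944 (R=2.0000) → pose (-2.1701, 0.2691, 1.5944)
step 4: θ'=0.7194 (R=0.2857) → pose (-2.2675, 0.0474, 0.7194)
step 5: θ'=0.3444 (R=6.0000) → pose (-4.1953, -1.0870, 0.3444)
step 6: θ'=2.8444 (R=1.4000) → pose (-4.2580, 1.5694, 2.8444)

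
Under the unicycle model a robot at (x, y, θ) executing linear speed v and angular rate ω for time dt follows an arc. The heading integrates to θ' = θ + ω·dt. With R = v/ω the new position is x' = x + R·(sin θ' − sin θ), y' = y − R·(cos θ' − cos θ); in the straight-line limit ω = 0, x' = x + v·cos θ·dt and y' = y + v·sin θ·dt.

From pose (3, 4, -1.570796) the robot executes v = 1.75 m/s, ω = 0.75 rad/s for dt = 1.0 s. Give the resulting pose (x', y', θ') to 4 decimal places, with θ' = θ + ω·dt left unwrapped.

(3.6261, 2.4095, -0.8208)

θ' = -1.5708 + 0.75·1.0 = -0.8208
R = v/ω = 1.75/0.75 = 2.3333
x' = 3 + 2.3333·(sin -0.8208 − sin -1.5708) = 3.6261
y' = 4 − 2.3333·(cos -0.8208 − cos -1.5708) = 2.4095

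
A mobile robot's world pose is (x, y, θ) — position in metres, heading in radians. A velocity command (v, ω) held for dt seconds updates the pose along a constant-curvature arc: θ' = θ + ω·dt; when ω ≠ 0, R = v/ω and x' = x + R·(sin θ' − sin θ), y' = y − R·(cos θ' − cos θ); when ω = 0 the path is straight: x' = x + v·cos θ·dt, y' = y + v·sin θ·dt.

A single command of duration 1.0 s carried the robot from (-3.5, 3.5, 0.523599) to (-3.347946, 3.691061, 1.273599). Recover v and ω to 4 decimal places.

Δθ = 1.273599 − 0.523599 = 0.750000
ω = Δθ/dt = 0.750000/1.0 = 0.7500
R = −Δy/(cos θ' − cos θ) = 0.3333
v = R·ω = 0.3333·0.7500 = 0.2500

v = 0.2500, ω = 0.7500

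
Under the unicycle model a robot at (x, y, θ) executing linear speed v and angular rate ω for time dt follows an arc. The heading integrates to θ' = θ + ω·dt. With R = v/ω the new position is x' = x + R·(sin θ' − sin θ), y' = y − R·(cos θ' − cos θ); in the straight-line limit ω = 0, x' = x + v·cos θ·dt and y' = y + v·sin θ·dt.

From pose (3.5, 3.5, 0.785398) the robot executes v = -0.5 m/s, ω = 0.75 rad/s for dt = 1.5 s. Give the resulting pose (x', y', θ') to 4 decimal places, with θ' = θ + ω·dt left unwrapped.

(3.3428, 2.8065, 1.9104)

θ' = 0.7854 + 0.75·1.5 = 1.9104
R = v/ω = -0.5/0.75 = -0.6667
x' = 3.5 + -0.6667·(sin 1.9104 − sin 0.7854) = 3.3428
y' = 3.5 − -0.6667·(cos 1.9104 − cos 0.7854) = 2.8065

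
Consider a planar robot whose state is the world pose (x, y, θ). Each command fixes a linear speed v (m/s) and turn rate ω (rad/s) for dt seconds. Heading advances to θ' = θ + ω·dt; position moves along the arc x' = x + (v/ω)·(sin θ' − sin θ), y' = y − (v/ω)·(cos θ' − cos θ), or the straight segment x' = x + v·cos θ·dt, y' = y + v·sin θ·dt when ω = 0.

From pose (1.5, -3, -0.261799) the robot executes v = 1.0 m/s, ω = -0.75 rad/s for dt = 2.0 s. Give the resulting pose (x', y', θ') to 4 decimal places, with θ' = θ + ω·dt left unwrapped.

θ' = -0.2618 + -0.75·2.0 = -1.7618
R = v/ω = 1.0/-0.75 = -1.3333
x' = 1.5 + -1.3333·(sin -1.7618 − sin -0.2618) = 2.4640
y' = -3 − -1.3333·(cos -1.7618 − cos -0.2618) = -4.5410

(2.4640, -4.5410, -1.7618)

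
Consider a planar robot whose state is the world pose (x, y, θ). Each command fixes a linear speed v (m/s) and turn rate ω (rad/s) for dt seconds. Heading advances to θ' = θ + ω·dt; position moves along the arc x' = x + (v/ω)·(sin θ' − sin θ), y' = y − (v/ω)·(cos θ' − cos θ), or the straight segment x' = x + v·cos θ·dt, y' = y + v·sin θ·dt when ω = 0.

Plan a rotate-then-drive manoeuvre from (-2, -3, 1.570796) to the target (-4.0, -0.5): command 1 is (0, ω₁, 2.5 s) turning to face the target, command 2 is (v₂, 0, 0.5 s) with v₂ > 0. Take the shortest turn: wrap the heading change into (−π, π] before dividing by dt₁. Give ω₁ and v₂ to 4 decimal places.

ω₁ = 0.2699, v₂ = 6.4031

heading to target = atan2(-0.5−-3, -4−-2) = 2.2455
Δθ = wrap(2.2455 − 1.5708) = 0.6747; ω₁ = Δθ/dt₁ = 0.2699
distance = √((-4−-2)² + (-0.5−-3)²) = 3.2016; v₂ = distance/dt₂ = 6.4031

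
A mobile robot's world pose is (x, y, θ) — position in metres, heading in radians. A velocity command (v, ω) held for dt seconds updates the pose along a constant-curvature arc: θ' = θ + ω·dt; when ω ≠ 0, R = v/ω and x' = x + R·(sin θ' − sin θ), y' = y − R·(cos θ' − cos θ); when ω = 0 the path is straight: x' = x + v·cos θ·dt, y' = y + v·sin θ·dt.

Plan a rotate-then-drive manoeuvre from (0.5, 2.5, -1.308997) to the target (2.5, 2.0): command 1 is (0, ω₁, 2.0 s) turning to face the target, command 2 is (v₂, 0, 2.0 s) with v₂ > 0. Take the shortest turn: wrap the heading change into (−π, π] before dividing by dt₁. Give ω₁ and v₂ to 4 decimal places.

heading to target = atan2(2−2.5, 2.5−0.5) = -0.2450
Δθ = wrap(-0.2450 − -1.3090) = 1.0640; ω₁ = Δθ/dt₁ = 0.5320
distance = √((2.5−0.5)² + (2−2.5)²) = 2.0616; v₂ = distance/dt₂ = 1.0308

ω₁ = 0.5320, v₂ = 1.0308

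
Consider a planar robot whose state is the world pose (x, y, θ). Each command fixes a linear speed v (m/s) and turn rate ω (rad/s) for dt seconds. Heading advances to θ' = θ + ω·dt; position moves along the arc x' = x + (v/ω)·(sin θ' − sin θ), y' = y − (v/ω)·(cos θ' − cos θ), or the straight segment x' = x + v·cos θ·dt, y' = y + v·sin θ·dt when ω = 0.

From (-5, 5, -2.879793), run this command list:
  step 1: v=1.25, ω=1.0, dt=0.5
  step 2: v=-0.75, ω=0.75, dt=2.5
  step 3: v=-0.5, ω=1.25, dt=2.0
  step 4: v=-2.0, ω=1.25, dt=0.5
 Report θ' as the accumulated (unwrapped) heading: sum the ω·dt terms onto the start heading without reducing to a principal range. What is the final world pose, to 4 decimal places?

(-5.6427, 5.0526, 2.6202)

step 1: θ'=-2.3798 (R=1.2500) → pose (-5.5393, 4.6971, -2.3798)
step 2: θ'=-0.5048 (R=-1.0000) → pose (-5.7459, 6.2960, -0.5048)
step 3: θ'=1.9952 (R=-0.4000) → pose (-6.3038, 5.7811, 1.9952)
step 4: θ'=2.6202 (R=-1.6000) → pose (-5.6427, 5.0526, 2.6202)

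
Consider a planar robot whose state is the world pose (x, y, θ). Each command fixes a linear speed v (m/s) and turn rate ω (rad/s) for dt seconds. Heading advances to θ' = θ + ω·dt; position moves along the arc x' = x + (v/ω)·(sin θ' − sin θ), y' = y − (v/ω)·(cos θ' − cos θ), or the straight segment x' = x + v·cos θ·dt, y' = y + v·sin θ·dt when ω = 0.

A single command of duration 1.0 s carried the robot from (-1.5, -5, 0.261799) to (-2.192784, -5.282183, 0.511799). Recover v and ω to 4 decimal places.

Δθ = 0.511799 − 0.261799 = 0.250000
ω = Δθ/dt = 0.250000/1.0 = 0.2500
R = Δx/(sin θ' − sin θ) = -3.0000
v = R·ω = -3.0000·0.2500 = -0.7500

v = -0.7500, ω = 0.2500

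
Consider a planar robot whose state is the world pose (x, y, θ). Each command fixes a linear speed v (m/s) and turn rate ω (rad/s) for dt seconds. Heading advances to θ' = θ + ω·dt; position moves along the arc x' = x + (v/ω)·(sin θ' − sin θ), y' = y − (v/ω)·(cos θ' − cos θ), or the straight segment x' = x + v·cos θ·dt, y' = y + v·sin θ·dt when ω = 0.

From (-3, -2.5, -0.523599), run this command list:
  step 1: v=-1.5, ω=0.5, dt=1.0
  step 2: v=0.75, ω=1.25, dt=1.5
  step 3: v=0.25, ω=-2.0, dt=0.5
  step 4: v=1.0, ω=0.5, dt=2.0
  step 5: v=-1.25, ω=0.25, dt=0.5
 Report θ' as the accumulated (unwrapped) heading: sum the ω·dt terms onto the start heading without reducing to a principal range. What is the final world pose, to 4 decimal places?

step 1: θ'=-0.0236 (R=-3.0000) → pose (-4.4292, -2.0989, -0.0236)
step 2: θ'=1.8514 (R=0.6000) → pose (-3.8385, -1.3329, 1.8514)
step 3: θ'=0.8514 (R=-0.1250) → pose (-3.8124, -1.2159, 0.8514)
step 4: θ'=1.8514 (R=2.0000) → pose (-3.3951, 0.6558, 1.8514)
step 5: θ'=1.9764 (R=-5.0000) → pose (-3.1849, 0.0676, 1.9764)

(-3.1849, 0.0676, 1.9764)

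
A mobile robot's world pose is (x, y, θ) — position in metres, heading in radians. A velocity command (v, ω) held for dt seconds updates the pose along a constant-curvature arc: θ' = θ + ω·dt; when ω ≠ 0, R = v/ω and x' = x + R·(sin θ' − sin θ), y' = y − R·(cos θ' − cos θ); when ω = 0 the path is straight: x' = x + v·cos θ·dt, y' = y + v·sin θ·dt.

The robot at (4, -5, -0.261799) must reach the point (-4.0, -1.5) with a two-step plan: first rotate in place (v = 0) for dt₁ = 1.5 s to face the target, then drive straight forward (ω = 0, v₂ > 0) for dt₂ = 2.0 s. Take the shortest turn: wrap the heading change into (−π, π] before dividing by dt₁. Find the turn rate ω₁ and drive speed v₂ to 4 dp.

heading to target = atan2(-1.5−-5, -4−4) = 2.7292
Δθ = wrap(2.7292 − -0.2618) = 2.9910; ω₁ = Δθ/dt₁ = 1.9940
distance = √((-4−4)² + (-1.5−-5)²) = 8.7321; v₂ = distance/dt₂ = 4.3661

ω₁ = 1.9940, v₂ = 4.3661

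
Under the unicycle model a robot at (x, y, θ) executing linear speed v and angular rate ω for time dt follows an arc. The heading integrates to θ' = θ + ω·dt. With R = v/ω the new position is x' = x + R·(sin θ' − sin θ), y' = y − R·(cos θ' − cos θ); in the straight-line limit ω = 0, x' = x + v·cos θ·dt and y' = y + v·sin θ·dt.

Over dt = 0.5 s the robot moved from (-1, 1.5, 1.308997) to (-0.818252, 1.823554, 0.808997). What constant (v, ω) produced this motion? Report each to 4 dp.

v = 0.7500, ω = -1.0000

Δθ = 0.808997 − 1.308997 = -0.500000
ω = Δθ/dt = -0.500000/0.5 = -1.0000
R = −Δy/(cos θ' − cos θ) = -0.7500
v = R·ω = -0.7500·-1.0000 = 0.7500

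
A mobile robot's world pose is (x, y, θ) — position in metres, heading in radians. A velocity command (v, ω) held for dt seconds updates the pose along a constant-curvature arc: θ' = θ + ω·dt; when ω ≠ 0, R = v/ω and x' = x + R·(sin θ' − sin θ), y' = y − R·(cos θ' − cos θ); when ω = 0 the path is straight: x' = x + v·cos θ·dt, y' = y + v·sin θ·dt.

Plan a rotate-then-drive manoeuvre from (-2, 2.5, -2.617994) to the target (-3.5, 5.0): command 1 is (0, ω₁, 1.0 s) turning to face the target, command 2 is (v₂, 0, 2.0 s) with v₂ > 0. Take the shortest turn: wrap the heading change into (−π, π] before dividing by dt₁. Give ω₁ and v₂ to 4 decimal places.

ω₁ = -1.5540, v₂ = 1.4577

heading to target = atan2(5−2.5, -3.5−-2) = 2.1112
Δθ = wrap(2.1112 − -2.6180) = -1.5540; ω₁ = Δθ/dt₁ = -1.5540
distance = √((-3.5−-2)² + (5−2.5)²) = 2.9155; v₂ = distance/dt₂ = 1.4577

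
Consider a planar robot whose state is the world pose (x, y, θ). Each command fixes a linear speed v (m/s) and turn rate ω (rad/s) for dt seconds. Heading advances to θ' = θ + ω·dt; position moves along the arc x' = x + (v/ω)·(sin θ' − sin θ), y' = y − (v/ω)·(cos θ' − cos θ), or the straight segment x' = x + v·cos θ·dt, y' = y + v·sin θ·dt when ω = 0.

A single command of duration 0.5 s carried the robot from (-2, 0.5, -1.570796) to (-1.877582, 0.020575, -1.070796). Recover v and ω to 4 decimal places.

v = 1.0000, ω = 1.0000

Δθ = -1.070796 − -1.570796 = 0.500000
ω = Δθ/dt = 0.500000/0.5 = 1.0000
R = −Δy/(cos θ' − cos θ) = 1.0000
v = R·ω = 1.0000·1.0000 = 1.0000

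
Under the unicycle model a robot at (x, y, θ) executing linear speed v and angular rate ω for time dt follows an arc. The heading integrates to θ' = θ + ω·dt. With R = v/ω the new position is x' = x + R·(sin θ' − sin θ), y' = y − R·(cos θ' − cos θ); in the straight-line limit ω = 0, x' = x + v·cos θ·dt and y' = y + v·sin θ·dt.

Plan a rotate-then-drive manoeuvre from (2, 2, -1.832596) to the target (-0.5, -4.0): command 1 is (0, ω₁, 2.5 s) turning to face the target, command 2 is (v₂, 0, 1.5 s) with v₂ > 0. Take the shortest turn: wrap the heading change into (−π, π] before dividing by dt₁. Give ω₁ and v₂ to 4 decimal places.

heading to target = atan2(-4−2, -0.5−2) = -1.9656
Δθ = wrap(-1.9656 − -1.8326) = -0.1330; ω₁ = Δθ/dt₁ = -0.0532
distance = √((-0.5−2)² + (-4−2)²) = 6.5000; v₂ = distance/dt₂ = 4.3333

ω₁ = -0.0532, v₂ = 4.3333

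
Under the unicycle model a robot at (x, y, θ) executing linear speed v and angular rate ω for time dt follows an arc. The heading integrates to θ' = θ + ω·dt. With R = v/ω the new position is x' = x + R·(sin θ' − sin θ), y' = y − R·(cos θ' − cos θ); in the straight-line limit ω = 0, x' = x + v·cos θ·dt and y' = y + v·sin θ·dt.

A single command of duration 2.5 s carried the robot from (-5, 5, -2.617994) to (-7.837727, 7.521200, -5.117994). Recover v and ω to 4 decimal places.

v = 2.0000, ω = -1.0000

Δθ = -5.117994 − -2.617994 = -2.500000
ω = Δθ/dt = -2.500000/2.5 = -1.0000
R = Δx/(sin θ' − sin θ) = -2.0000
v = R·ω = -2.0000·-1.0000 = 2.0000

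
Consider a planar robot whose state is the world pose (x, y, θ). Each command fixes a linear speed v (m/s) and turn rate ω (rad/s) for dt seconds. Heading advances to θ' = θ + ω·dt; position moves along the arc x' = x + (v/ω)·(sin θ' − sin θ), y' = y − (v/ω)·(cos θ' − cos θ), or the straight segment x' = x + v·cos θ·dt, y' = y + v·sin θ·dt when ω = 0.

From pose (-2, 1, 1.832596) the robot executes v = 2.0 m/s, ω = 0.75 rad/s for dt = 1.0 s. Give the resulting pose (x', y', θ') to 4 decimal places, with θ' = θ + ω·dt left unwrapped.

(-3.1616, 2.5706, 2.5826)

θ' = 1.8326 + 0.75·1.0 = 2.5826
R = v/ω = 2.0/0.75 = 2.6667
x' = -2 + 2.6667·(sin 2.5826 − sin 1.8326) = -3.1616
y' = 1 − 2.6667·(cos 2.5826 − cos 1.8326) = 2.5706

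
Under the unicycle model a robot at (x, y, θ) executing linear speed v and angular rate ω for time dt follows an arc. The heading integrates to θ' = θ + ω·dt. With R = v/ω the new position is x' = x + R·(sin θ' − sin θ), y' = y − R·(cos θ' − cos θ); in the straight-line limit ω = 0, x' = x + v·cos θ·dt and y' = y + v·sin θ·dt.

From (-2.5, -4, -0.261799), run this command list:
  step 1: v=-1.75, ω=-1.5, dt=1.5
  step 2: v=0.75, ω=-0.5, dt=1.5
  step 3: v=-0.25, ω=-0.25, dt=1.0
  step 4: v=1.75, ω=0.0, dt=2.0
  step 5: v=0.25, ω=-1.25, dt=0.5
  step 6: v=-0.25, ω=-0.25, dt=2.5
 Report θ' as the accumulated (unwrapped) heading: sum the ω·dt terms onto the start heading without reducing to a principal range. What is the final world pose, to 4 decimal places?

step 1: θ'=-2.5118 (R=1.1667) → pose (-2.8852, -1.9302, -2.5118)
step 2: θ'=-3.2618 (R=-1.5000) → pose (-3.9485, -2.2072, -3.2618)
step 3: θ'=-3.5118 (R=1.0000) → pose (-3.7066, -2.2677, -3.5118)
step 4: θ'=-3.5118 (straight) → pose (-6.9695, -1.0014, -3.5118)
step 5: θ'=-4.1368 (R=-0.2000) → pose (-7.0649, -0.9238, -4.1368)
step 6: θ'=-4.7618 (R=1.0000) → pose (-6.9050, -1.5175, -4.7618)

(-6.9050, -1.5175, -4.7618)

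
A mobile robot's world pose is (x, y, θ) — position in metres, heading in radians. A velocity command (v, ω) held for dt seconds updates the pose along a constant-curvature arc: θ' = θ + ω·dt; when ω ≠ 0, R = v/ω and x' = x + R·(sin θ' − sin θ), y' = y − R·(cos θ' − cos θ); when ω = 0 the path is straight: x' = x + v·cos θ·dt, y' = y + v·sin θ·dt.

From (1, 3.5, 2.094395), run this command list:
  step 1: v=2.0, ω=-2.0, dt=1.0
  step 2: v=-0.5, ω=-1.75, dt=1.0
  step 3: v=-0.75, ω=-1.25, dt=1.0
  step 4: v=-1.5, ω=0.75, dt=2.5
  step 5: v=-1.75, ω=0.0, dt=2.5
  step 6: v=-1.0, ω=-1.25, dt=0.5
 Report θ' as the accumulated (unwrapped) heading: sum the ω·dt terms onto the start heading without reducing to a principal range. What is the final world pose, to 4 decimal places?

(0.8042, 13.0412, -1.6556)

step 1: θ'=0.0944 (R=-1.0000) → pose (1.7718, 4.9955, 0.0944)
step 2: θ'=-1.6556 (R=0.2857) → pose (1.4602, 5.3042, -1.6556)
step 3: θ'=-2.9056 (R=0.6000) → pose (1.9177, 5.8367, -2.9056)
step 4: θ'=-1.0306 (R=-2.0000) → pose (3.1653, 8.8099, -1.0306)
step 5: θ'=-1.0306 (straight) → pose (0.9153, 12.5620, -1.0306)
step 6: θ'=-1.6556 (R=0.8000) → pose (0.8042, 13.0412, -1.6556)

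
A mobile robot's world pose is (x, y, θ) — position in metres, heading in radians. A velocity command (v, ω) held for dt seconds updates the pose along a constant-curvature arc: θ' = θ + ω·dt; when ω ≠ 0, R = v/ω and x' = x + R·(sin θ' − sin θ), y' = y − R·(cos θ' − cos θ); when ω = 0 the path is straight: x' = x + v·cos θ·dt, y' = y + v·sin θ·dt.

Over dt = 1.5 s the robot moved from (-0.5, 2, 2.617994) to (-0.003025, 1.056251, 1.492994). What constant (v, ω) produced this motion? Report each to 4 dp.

v = -0.7500, ω = -0.7500

Δθ = 1.492994 − 2.617994 = -1.125000
ω = Δθ/dt = -1.125000/1.5 = -0.7500
R = −Δy/(cos θ' − cos θ) = 1.0000
v = R·ω = 1.0000·-0.7500 = -0.7500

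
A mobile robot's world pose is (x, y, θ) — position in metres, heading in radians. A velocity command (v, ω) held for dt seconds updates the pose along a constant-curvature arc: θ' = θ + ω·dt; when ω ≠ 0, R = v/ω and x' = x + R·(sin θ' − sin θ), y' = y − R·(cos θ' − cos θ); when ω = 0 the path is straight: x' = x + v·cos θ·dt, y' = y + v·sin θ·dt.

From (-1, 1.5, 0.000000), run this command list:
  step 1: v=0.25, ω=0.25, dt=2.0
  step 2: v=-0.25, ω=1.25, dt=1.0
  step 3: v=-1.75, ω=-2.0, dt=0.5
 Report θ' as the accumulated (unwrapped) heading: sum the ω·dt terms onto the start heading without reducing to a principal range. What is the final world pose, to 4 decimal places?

(-0.8860, 0.6151, 0.7500)

step 1: θ'=0.5000 (R=1.0000) → pose (-0.5206, 1.6224, 0.5000)
step 2: θ'=1.7500 (R=-0.2000) → pose (-0.6215, 1.4113, 1.7500)
step 3: θ'=0.7500 (R=0.8750) → pose (-0.8860, 0.6151, 0.7500)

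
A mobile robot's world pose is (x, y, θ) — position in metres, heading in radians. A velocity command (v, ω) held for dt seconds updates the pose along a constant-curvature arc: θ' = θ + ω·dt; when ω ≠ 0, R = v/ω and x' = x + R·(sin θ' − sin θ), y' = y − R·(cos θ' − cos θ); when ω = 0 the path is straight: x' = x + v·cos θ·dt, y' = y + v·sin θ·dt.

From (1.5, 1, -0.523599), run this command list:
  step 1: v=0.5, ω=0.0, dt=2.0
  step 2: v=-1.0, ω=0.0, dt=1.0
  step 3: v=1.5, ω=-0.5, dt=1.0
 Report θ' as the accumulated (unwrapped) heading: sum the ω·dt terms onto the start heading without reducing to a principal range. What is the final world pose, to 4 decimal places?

(2.5620, -0.0372, -1.0236)

step 1: θ'=-0.5236 (straight) → pose (2.3660, 0.5000, -0.5236)
step 2: θ'=-0.5236 (straight) → pose (1.5000, 1.0000, -0.5236)
step 3: θ'=-1.0236 (R=-3.0000) → pose (2.5620, -0.0372, -1.0236)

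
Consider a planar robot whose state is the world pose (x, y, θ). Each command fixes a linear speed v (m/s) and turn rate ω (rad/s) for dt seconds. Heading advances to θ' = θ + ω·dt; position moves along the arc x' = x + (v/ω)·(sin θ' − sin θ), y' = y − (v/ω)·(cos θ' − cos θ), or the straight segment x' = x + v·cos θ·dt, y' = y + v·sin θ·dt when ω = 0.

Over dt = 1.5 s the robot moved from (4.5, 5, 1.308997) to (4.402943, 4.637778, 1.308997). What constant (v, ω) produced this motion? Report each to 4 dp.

v = -0.2500, ω = 0.0000

Δθ = 1.308997 − 1.308997 = 0.000000
ω = Δθ/dt = 0.000000/1.5 = 0.0000
ω = 0 → v = (Δx·cos θ + Δy·sin θ)/dt = -0.2500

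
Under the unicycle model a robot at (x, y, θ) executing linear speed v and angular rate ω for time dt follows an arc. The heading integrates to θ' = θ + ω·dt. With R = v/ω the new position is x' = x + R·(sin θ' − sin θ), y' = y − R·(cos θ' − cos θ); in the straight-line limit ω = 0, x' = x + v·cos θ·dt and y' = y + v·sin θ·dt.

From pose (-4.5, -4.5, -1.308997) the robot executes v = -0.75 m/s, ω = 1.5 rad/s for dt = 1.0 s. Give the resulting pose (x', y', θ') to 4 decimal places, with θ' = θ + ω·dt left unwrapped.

(-5.0779, -4.1385, 0.1910)

θ' = -1.3090 + 1.5·1.0 = 0.1910
R = v/ω = -0.75/1.5 = -0.5000
x' = -4.5 + -0.5000·(sin 0.1910 − sin -1.3090) = -5.0779
y' = -4.5 − -0.5000·(cos 0.1910 − cos -1.3090) = -4.1385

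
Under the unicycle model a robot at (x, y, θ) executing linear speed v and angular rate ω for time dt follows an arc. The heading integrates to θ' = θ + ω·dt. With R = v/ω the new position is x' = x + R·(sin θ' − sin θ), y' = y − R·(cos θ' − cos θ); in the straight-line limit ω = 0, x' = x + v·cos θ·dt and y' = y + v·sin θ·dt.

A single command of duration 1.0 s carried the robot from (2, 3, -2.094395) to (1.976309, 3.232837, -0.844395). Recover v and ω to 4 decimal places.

v = -0.2500, ω = 1.2500

Δθ = -0.844395 − -2.094395 = 1.250000
ω = Δθ/dt = 1.250000/1.0 = 1.2500
R = −Δy/(cos θ' − cos θ) = -0.2000
v = R·ω = -0.2000·1.2500 = -0.2500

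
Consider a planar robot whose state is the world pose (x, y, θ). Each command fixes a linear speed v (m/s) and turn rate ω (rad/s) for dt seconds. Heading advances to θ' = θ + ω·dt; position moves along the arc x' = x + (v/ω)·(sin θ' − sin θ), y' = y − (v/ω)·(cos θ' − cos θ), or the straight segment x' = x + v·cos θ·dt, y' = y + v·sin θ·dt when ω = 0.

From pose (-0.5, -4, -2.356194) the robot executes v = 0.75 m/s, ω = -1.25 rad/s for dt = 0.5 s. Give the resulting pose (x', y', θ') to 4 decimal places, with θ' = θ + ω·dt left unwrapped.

(-0.8284, -4.1680, -2.9812)

θ' = -2.3562 + -1.25·0.5 = -2.9812
R = v/ω = 0.75/-1.25 = -0.6000
x' = -0.5 + -0.6000·(sin -2.9812 − sin -2.3562) = -0.8284
y' = -4 − -0.6000·(cos -2.9812 − cos -2.3562) = -4.1680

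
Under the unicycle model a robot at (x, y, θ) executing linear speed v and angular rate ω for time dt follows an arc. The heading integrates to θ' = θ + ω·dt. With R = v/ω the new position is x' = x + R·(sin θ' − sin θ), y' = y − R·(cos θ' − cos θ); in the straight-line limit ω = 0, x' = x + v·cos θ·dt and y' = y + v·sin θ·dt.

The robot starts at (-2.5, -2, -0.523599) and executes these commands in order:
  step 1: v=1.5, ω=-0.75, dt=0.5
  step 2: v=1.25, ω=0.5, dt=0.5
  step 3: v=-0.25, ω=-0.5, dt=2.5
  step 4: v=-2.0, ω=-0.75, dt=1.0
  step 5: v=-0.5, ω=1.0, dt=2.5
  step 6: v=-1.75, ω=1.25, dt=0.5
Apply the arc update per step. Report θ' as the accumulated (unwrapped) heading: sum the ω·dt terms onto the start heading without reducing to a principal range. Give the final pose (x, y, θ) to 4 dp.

(-1.4097, -0.0777, 0.4764)

step 1: θ'=-0.8986 (R=-2.0000) → pose (-1.9351, -2.4866, -0.8986)
step 2: θ'=-0.6486 (R=2.5000) → pose (-1.4891, -2.9222, -0.6486)
step 3: θ'=-1.8986 (R=0.5000) → pose (-1.6605, -2.3628, -1.8986)
step 4: θ'=-2.6486 (R=2.6667) → pose (-0.3978, -0.8722, -2.6486)
step 5: θ'=-0.1486 (R=-0.5000) → pose (-0.5604, 0.0628, -0.1486)
step 6: θ'=0.4764 (R=-1.4000) → pose (-1.4097, -0.0777, 0.4764)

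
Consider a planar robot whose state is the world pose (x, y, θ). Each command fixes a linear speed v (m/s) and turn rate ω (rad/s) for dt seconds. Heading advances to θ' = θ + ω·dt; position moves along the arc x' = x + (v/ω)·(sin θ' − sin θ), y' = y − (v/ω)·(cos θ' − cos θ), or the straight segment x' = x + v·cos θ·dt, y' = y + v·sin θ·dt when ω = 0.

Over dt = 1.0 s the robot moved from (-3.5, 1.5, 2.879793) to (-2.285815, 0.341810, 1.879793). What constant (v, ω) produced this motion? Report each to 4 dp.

v = -1.7500, ω = -1.0000

Δθ = 1.879793 − 2.879793 = -1.000000
ω = Δθ/dt = -1.000000/1.0 = -1.0000
R = Δx/(sin θ' − sin θ) = 1.7500
v = R·ω = 1.7500·-1.0000 = -1.7500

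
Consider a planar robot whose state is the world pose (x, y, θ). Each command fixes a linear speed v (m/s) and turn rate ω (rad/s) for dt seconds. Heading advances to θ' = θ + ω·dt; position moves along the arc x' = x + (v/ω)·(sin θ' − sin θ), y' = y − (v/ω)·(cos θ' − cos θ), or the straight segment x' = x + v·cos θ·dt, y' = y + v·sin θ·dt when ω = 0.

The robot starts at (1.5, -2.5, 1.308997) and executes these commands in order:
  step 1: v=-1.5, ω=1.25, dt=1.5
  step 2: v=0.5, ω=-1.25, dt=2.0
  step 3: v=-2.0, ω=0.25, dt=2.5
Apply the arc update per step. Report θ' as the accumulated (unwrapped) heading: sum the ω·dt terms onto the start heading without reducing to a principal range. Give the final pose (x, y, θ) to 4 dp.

step 1: θ'=3.1840 (R=-1.2000) → pose (2.7100, -4.0095, 3.1840)
step 2: θ'=0.6840 (R=-0.4000) → pose (2.4403, -3.2998, 0.6840)
step 3: θ'=1.3090 (R=-8.0000) → pose (-0.2320, -7.4297, 1.3090)

(-0.2320, -7.4297, 1.3090)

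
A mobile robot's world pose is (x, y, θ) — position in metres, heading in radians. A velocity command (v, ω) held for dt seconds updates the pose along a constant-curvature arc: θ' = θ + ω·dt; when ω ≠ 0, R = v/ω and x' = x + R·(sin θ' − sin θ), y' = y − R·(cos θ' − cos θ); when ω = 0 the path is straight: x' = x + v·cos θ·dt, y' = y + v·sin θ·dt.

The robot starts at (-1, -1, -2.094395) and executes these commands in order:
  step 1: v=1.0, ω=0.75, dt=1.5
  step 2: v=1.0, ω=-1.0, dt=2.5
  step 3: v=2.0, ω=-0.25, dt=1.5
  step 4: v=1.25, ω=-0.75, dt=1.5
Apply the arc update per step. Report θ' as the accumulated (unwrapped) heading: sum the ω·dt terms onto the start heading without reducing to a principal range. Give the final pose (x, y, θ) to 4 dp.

(-5.2210, -0.7685, -4.9694)

step 1: θ'=-0.9694 (R=1.3333) → pose (-0.9447, -2.4211, -0.9694)
step 2: θ'=-3.4694 (R=-1.0000) → pose (-2.0912, -3.9336, -3.4694)
step 3: θ'=-3.8444 (R=-8.0000) → pose (-4.6864, -2.4639, -3.8444)
step 4: θ'=-4.9694 (R=-1.6667) → pose (-5.2210, -0.7685, -4.9694)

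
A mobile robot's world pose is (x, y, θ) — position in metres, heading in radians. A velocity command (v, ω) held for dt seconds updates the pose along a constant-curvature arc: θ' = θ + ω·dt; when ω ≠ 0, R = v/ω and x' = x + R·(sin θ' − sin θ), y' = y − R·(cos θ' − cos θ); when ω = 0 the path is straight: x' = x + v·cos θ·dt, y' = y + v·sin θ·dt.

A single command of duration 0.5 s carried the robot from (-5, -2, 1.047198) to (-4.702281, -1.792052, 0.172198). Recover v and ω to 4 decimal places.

Δθ = 0.172198 − 1.047198 = -0.875000
ω = Δθ/dt = -0.875000/0.5 = -1.7500
R = Δx/(sin θ' − sin θ) = -0.4286
v = R·ω = -0.4286·-1.7500 = 0.7500

v = 0.7500, ω = -1.7500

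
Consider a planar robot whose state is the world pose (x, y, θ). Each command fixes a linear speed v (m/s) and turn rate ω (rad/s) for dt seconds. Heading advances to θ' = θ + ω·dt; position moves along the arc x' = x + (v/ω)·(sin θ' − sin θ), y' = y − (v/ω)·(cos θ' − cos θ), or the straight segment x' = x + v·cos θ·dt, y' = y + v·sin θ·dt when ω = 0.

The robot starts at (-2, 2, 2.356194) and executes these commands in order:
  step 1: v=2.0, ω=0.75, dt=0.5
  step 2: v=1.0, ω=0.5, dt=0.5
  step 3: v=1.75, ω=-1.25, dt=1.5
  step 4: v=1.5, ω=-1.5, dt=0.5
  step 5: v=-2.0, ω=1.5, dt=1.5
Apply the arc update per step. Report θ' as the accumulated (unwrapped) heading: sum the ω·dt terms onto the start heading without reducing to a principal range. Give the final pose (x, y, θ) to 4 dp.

(-3.9982, 2.8021, 2.6062)

step 1: θ'=2.7312 (R=2.6667) → pose (-2.8217, 2.5596, 2.7312)
step 2: θ'=2.9812 (R=2.0000) → pose (-3.3002, 2.7000, 2.9812)
step 3: θ'=1.1062 (R=-1.4000) → pose (-4.3282, 4.7093, 1.1062)
step 4: θ'=0.3562 (R=-1.0000) → pose (-3.7829, 5.1985, 0.3562)
step 5: θ'=2.6062 (R=-1.3333) → pose (-3.9982, 2.8021, 2.6062)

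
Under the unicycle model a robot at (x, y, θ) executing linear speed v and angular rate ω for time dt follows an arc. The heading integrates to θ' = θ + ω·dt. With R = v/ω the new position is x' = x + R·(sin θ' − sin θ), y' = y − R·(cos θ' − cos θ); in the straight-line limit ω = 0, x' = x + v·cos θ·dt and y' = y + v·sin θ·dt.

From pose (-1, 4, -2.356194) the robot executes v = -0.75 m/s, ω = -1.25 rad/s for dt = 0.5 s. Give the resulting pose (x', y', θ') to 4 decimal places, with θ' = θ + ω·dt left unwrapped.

θ' = -2.3562 + -1.25·0.5 = -2.9812
R = v/ω = -0.75/-1.25 = 0.6000
x' = -1 + 0.6000·(sin -2.9812 − sin -2.3562) = -0.6716
y' = 4 − 0.6000·(cos -2.9812 − cos -2.3562) = 4.1680

(-0.6716, 4.1680, -2.9812)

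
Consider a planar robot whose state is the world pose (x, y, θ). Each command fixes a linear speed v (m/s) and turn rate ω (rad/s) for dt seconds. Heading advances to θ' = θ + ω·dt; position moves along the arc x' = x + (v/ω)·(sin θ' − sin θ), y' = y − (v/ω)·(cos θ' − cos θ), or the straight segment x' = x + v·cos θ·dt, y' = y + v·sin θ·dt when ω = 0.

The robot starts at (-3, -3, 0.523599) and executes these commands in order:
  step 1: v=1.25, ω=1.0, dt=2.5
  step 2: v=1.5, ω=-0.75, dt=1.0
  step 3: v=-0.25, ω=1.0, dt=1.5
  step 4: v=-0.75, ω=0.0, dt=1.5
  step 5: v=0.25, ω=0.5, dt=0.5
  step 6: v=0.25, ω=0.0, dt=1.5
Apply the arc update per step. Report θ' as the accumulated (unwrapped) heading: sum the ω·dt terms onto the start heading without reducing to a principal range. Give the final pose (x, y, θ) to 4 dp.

step 1: θ'=3.0236 (R=1.2500) → pose (-3.4779, -0.6762, 3.0236)
step 2: θ'=2.2736 (R=-2.0000) → pose (-4.7685, 0.0172, 2.2736)
step 3: θ'=3.7736 (R=-0.2500) → pose (-4.4300, -0.0229, 3.7736)
step 4: θ'=3.7736 (straight) → pose (-3.5223, 0.6417, 3.7736)
step 5: θ'=4.0236 (R=0.5000) → pose (-3.6130, 0.5561, 4.0236)
step 6: θ'=4.0236 (straight) → pose (-3.8513, 0.2666, 4.0236)

(-3.8513, 0.2666, 4.0236)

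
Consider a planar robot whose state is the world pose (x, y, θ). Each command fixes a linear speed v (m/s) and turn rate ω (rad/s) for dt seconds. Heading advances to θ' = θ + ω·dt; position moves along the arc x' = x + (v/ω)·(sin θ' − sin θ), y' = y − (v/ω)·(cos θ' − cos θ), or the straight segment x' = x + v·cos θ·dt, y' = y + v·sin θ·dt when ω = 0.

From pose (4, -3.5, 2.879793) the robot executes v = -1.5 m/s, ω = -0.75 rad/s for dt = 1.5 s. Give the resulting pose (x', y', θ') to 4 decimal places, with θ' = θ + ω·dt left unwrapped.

θ' = 2.8798 + -0.75·1.5 = 1.7548
R = v/ω = -1.5/-0.75 = 2.0000
x' = 4 + 2.0000·(sin 1.7548 − sin 2.8798) = 5.4486
y' = -3.5 − 2.0000·(cos 1.7548 − cos 2.8798) = -5.0659

(5.4486, -5.0659, 1.7548)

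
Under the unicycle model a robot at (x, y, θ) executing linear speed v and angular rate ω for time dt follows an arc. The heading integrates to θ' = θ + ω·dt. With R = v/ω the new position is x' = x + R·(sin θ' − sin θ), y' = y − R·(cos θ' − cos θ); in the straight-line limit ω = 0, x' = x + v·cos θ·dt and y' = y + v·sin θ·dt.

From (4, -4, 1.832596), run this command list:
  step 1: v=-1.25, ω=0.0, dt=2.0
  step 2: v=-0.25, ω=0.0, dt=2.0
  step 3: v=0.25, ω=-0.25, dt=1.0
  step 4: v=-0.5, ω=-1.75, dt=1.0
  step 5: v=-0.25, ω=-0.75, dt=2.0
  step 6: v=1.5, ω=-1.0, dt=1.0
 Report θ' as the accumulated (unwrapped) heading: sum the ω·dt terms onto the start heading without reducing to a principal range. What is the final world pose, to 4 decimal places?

step 1: θ'=1.8326 (straight) → pose (4.6470, -6.4148, 1.8326)
step 2: θ'=1.8326 (straight) → pose (4.7765, -6.8978, 1.8326)
step 3: θ'=1.5826 (R=-1.0000) → pose (4.7425, -6.6508, 1.5826)
step 4: θ'=-0.1674 (R=0.2857) → pose (4.4092, -6.9358, -0.1674)
step 5: θ'=-1.6674 (R=0.3333) → pose (4.1329, -6.5750, -1.6674)
step 6: θ'=-2.6674 (R=-1.5000) → pose (3.3248, -7.7648, -2.6674)

(3.3248, -7.7648, -2.6674)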